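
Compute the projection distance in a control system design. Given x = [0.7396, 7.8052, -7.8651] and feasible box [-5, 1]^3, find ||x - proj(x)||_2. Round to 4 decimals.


Project each component onto [-5, 1].
clip(0.7396) = 0.7396, clip(7.8052) = 1.0, clip(-7.8651) = -5.0
Projection = [0.7396, 1.0, -5.0]
Squared diffs: [0.0, 46.3107, 8.2088]
Distance = sqrt(54.5195) = 7.3837


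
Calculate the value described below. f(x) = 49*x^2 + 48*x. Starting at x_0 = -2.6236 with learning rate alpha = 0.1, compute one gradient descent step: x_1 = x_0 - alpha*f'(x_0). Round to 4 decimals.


We compute the gradient at x_0 and apply the update.
f'(x) = 98*x + 48
f'(-2.6236) = 98*-2.6236 + 48 = -209.1128
x_1 = -2.6236 - 0.1*-209.1128 = 18.2877


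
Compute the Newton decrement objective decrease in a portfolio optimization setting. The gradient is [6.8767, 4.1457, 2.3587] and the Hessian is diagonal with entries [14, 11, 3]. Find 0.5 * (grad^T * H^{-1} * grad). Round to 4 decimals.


Step 1: H is diagonal, so H^(-1) * g = [0.4912, 0.3769, 0.7862].
Step 2: g^T H^(-1) g = sum_i g_i^2 / H_ii
  = (6.8767)^2/14 + (4.1457)^2/11 + (2.3587)^2/3
  = 3.3778 + 1.5624 + 1.8545 = 6.7947
Step 3: Objective decrease = 0.5 * g^T H^(-1) g = 3.3974


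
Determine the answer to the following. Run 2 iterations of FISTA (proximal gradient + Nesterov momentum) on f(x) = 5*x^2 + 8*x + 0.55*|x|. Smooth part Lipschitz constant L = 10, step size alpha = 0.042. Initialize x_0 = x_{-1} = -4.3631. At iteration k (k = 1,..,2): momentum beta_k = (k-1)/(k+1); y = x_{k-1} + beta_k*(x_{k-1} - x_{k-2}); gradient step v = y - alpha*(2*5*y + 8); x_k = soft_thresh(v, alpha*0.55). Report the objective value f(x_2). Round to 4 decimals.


FISTA on f(x) = 5*x^2 + 8*x + 0.55*|x|
L = 10, alpha = 0.042
Iteration 1: beta = 0.0, y = -4.3631 + 0.0*(-4.3631 + 4.3631) = -4.3631
  grad(y) = -35.631, v = y - alpha*grad = -2.8666
  prox(v) = soft_thresh(-2.8666, 0.0231) = -2.8435
Iteration 2: beta = 0.3333, y = -2.8435 + 0.3333*(-2.8435 + 4.3631) = -2.337
  grad(y) = -15.3696, v = y - alpha*grad = -1.6914
  prox(v) = soft_thresh(-1.6914, 0.0231) = -1.6683
f(x_2) = 5*(-1.6683)^2 + 8*(-1.6683) + 0.55*|-1.6683| = 1.4877


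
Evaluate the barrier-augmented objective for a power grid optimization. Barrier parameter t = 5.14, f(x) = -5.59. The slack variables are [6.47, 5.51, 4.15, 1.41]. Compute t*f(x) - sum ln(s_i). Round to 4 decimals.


Step 1: Compute log-barrier.
ln values: [1.8672, 1.7066, 1.4231, 0.3436]
phi = -(1.8672 + 1.7066 + 1.4231 + 0.3436) = -5.3404
Step 2: Compute augmented objective.
t*f(x) = 5.14*-5.59 = -28.7326
Total = -28.7326 - 5.3404 = -34.073


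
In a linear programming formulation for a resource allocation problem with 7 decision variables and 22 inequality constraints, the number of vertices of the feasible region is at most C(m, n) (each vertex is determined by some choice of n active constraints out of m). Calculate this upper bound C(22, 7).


Each vertex corresponds to some choice of n active constraints out of m, so the number of vertices is at most C(m, n) = m! / (n!(m-n)!).
m = 22, n = 7
Numerator: 22 * 21 * 20 * 19 * 18 * 17 * 16
Denominator: 7! = 5040
C(22, 7) = 170544


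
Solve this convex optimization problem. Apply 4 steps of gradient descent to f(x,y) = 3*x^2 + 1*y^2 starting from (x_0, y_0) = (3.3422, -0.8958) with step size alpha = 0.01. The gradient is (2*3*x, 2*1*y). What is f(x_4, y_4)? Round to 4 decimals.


Gradient descent on f(x,y) = 3*x^2 + 1*y^2.
Starting point: (3.3422, -0.8958), alpha = 0.01
Step 1: grad_x = 2*3*3.3422 = 20.0532, grad_y = 2*1*-0.8958 = -1.7916
  x_1 = 3.3422 - 0.01*20.0532 = 3.1417
  y_1 = -0.8958 - 0.01*-1.7916 = -0.8779
Step 2: grad_x = 2*3*3.1417 = 18.85, grad_y = 2*1*-0.8779 = -1.7558
  x_2 = 3.1417 - 0.01*18.85 = 2.9532
  y_2 = -0.8779 - 0.01*-1.7558 = -0.8603
Step 3: grad_x = 2*3*2.9532 = 17.719, grad_y = 2*1*-0.8603 = -1.7207
  x_3 = 2.9532 - 0.01*17.719 = 2.776
  y_3 = -0.8603 - 0.01*-1.7207 = -0.8431
Step 4: grad_x = 2*3*2.776 = 16.6559, grad_y = 2*1*-0.8431 = -1.6862
  x_4 = 2.776 - 0.01*16.6559 = 2.6094
  y_4 = -0.8431 - 0.01*-1.6862 = -0.8263
f(2.6094, -0.8263) = 3*2.6094^2 + 1*(-0.8263)^2 = 21.1099


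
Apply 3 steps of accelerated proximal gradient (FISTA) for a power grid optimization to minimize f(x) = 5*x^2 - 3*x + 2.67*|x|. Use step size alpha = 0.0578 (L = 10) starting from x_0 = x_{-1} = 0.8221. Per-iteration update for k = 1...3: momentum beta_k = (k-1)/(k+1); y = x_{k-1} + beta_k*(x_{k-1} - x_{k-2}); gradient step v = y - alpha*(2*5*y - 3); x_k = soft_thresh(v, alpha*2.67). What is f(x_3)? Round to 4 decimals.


FISTA on f(x) = 5*x^2 - 3*x + 2.67*|x|
L = 10, alpha = 0.0578
Iteration 1: beta = 0.0, y = 0.8221 + 0.0*(0.8221 - 0.8221) = 0.8221
  grad(y) = 5.221, v = y - alpha*grad = 0.5203
  prox(v) = soft_thresh(0.5203, 0.1543) = 0.366
Iteration 2: beta = 0.3333, y = 0.366 + 0.3333*(0.366 - 0.8221) = 0.214
  grad(y) = -0.8603, v = y - alpha*grad = 0.2637
  prox(v) = soft_thresh(0.2637, 0.1543) = 0.1094
Iteration 3: beta = 0.5, y = 0.1094 + 0.5*(0.1094 - 0.366) = -0.0189
  grad(y) = -3.1895, v = y - alpha*grad = 0.1654
  prox(v) = soft_thresh(0.1654, 0.1543) = 0.0111
f(x_3) = 5*0.0111^2 - 3*0.0111 + 2.67*|0.0111| = -0.003


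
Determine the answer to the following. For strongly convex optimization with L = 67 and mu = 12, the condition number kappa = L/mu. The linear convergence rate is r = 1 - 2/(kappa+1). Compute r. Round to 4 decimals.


Step 1: Compute the condition number.
kappa = L/mu = 67/12 = 5.5833
Step 2: Compute the convergence rate.
r = 1 - 2/(kappa + 1) = 1 - 2*mu/(L + mu) = (L - mu)/(L + mu) = 55/79 = 0.6962


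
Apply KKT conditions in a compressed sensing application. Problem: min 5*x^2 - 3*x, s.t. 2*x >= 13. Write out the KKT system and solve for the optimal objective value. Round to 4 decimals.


Step 1: Try lambda = 0 (constraint inactive).
x_unc = 3/(2*5) = 0.3
Check: 2*0.3 = 0.6 < 13 -- violated!
Step 2: Constraint must be active: 2*x = 13
x* = 13/2 = 6.5
lambda = (2*5*6.5 - 3)/2 = 31.0
Step 3: Compute optimal value.
f(x*) = 5*6.5^2 - 3*6.5 = 191.75


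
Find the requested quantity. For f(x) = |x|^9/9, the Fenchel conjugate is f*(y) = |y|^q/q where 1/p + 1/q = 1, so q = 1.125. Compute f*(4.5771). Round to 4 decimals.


The conjugate exponent q satisfies 1/p + 1/q = 1.
p = 9, so q = 9/(9 - 1) = 1.125
|y|^q = 4.5771^1.125 = 5.5356
f*(4.5771) = 5.5356 / 1.125 = 4.9205


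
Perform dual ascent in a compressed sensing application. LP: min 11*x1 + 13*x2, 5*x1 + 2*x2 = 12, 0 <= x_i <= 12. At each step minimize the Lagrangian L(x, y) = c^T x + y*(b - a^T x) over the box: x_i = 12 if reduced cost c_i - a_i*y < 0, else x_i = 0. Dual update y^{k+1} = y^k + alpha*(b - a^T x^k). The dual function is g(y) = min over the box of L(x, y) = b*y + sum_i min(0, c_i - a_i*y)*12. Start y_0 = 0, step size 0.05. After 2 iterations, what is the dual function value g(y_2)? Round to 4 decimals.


Dual ascent for LP: min 11*x1 + 13*x2, 5*x1 + 2*x2 = 12, 0 <= x_i <= 12
Step 1: y^k = 0.0, reduced costs: (11.0, 13.0)
  x^k = (0.0, 0.0), subgradient = b - a^T x = 12.0
  y^{k+1} = 0.0 + 0.05*12.0 = 0.6
Step 2: y^k = 0.6, reduced costs: (8.0, 11.8)
  x^k = (0.0, 0.0), subgradient = b - a^T x = 12.0
  y^{k+1} = 0.6 + 0.05*12.0 = 1.2
Dual objective at y_2 = 1.2: reduced costs (5.0, 10.6), box minimizer x = (0.0, 0.0)
g(y_2) = b*y + (c1 - a1*y)*x1 + (c2 - a2*y)*x2 = 12*1.2 + 5.0*0.0 + 10.6*0.0 = 14.4 + 0.0 + 0.0 = 14.4


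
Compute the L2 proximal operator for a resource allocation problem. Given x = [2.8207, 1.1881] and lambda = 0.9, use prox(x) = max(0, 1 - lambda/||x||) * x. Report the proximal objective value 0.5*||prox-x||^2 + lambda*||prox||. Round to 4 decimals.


Step 1: Compute ||x||.
||x|| = 3.0607
Step 2: Compute scaling factor.
scale = max(0, 1 - 0.9/3.0607) = 0.706
Step 3: prox(x) = [1.9913, 0.8387]
||prox(x)|| = 2.1607
Step 4: Proximal objective.
0.5*||prox-x||^2 = 0.405
lambda*||prox|| = 1.9446
Total = 2.3496


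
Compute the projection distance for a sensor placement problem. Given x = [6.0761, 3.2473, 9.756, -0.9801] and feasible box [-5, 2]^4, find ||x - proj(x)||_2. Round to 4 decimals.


Project each component onto [-5, 2].
clip(6.0761) = 2.0, clip(3.2473) = 2.0, clip(9.756) = 2.0, clip(-0.9801) = -0.9801
Projection = [2.0, 2.0, 2.0, -0.9801]
Squared diffs: [16.6146, 1.5558, 60.1555, 0.0]
Distance = sqrt(78.3259) = 8.8502


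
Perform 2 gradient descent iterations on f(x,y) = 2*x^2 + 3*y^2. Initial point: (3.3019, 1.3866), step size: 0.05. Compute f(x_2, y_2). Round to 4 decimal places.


Gradient descent on f(x,y) = 2*x^2 + 3*y^2.
Starting point: (3.3019, 1.3866), alpha = 0.05
Step 1: grad_x = 2*2*3.3019 = 13.2076, grad_y = 2*3*1.3866 = 8.3196
  x_1 = 3.3019 - 0.05*13.2076 = 2.6415
  y_1 = 1.3866 - 0.05*8.3196 = 0.9706
Step 2: grad_x = 2*2*2.6415 = 10.5661, grad_y = 2*3*0.9706 = 5.8237
  x_2 = 2.6415 - 0.05*10.5661 = 2.1132
  y_2 = 0.9706 - 0.05*5.8237 = 0.6794
f(2.1132, 0.6794) = 2*2.1132^2 + 3*0.6794^2 = 10.3163


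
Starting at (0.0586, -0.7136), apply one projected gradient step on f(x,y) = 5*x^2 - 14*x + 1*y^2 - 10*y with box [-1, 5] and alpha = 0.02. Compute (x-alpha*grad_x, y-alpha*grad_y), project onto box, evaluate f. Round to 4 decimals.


Step 1: Compute gradient at (0.0586, -0.7136).
grad_x = 2*5*0.0586 - 14 = -13.414
grad_y = 2*1*-0.7136 - 10 = -11.4272
Step 2: Gradient step.
x_raw = 0.0586 - 0.02*-13.414 = 0.3269
y_raw = -0.7136 - 0.02*-11.4272 = -0.4851
Step 3: Project onto [-1, 5].
x_proj = clip(0.3269) = 0.3269
y_proj = clip(-0.4851) = -0.4851
Step 4: Evaluate f.
f(0.3269, -0.4851) = 1.0438


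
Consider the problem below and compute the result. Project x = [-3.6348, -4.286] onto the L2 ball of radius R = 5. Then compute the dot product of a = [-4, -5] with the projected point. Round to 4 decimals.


Step 1: Compute ||x|| (intermediates to 6 decimals).
||x|| = sqrt((-3.6348)^2 + (-4.286)^2) = 5.619748
Step 2: Project.
Since ||x|| > R, scale = R/||x|| = 5/5.619748 = 0.88972, proj(x) = scale * x
proj(x) = [-3.233954, -3.81334]
Step 3: Dot product.
a^T * proj(x) = -4*(-3.233954) - 5*(-3.81334) = 32.0025


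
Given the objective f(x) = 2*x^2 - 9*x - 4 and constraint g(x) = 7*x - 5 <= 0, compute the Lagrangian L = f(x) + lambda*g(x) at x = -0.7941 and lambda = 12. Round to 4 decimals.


Step 1: Evaluate f(x).
f(-0.7941) = 2*(-0.7941)^2 - 9*(-0.7941) - 4 = 4.4081
Step 2: Evaluate g(x).
g(-0.7941) = 7*-0.7941 - 5 = -10.5587
Step 3: Compute Lagrangian.
L = 4.4081 + 12*-10.5587 = -122.2963


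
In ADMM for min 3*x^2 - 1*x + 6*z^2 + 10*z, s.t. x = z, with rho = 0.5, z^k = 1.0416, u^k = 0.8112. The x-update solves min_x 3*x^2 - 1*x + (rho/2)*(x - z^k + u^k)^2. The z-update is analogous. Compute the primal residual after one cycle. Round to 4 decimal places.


ADMM iteration with rho = 0.5, z^k = 1.0416, u^k = 0.8112
Step 1: x-update.
Minimize 3*x^2 - 1*x + (0.5/2)*(x - 1.0416 + 0.8112)^2
FOC: (2*3 + 0.5)*x = 1 + 0.5*(1.0416 - 0.8112)
x^{k+1} = 0.1716
Step 2: z-update.
Minimize 6*z^2 + 10*z + (0.5/2)*(0.1716 - z + 0.8112)^2
FOC: (2*6 + 0.5)*z = -10 + 0.5*(0.1716 + 0.8112)
z^{k+1} = -0.7607
Step 3: u-update.
u^{k+1} = 0.8112 + 0.1716 + 0.7607 = 1.7435
Step 4: Primal residual = |0.1716 + 0.7607| = 0.9323


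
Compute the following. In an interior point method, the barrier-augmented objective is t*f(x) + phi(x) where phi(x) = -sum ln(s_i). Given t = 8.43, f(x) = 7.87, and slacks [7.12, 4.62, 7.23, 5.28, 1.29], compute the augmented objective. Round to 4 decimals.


Step 1: Compute log-barrier.
ln values: [1.9629, 1.5304, 1.9782, 1.6639, 0.2546]
phi = -(1.9629 + 1.5304 + 1.9782 + 1.6639 + 0.2546) = -7.3901
Step 2: Compute augmented objective.
t*f(x) = 8.43*7.87 = 66.3441
Total = 66.3441 - 7.3901 = 58.954


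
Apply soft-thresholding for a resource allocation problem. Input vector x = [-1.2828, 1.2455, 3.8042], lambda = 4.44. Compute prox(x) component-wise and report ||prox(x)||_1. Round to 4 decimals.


Soft-thresholding with lambda = 4.44:
prox(-1.2828) = sign(-1.2828)*max(|-1.2828| - 4.44, 0) = 0.0
prox(1.2455) = sign(1.2455)*max(|1.2455| - 4.44, 0) = 0.0
prox(3.8042) = sign(3.8042)*max(|3.8042| - 4.44, 0) = 0.0
prox(x) = [0.0, 0.0, 0.0]
||prox(x)||_1 = 0.0 + 0.0 + 0.0 = 0.0


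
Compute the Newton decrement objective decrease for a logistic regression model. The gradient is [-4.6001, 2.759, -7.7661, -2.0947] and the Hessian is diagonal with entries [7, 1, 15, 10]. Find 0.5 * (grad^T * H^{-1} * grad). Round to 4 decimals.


Step 1: H is diagonal, so H^(-1) * g = [-0.6572, 2.759, -0.5177, -0.2095].
Step 2: g^T H^(-1) g = sum_i g_i^2 / H_ii
  = (-4.6001)^2/7 + (2.759)^2/1 + (-7.7661)^2/15 + (-2.0947)^2/10
  = 3.023 + 7.6121 + 4.0208 + 0.4388 = 15.0947
Step 3: Objective decrease = 0.5 * g^T H^(-1) g = 7.5473


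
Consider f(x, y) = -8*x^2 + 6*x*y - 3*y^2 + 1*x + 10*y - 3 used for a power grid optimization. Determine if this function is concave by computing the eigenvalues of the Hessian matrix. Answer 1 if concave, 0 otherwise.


The Hessian of f(x,y) = -8*x^2 + 6*x*y - 3*y^2 + 1*x + 10*y - 3 is:
H = [[-16, 6], [6, -6]]
Trace = -16 - 6 = -22
Determinant = -16*-6 - (6)^2 = 60
Discriminant = (-22)^2 - 4*60 = 244.0
Eigenvalues: lambda_1 = -18.8102, lambda_2 = -3.1898
The function is concave.

1


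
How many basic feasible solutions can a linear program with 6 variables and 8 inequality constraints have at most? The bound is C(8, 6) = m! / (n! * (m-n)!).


Each vertex corresponds to some choice of n active constraints out of m, so the number of vertices is at most C(m, n) = m! / (n!(m-n)!).
m = 8, n = 6
Numerator: 8 * 7 * 6 * 5 * 4 * 3
Denominator: 6! = 720
C(8, 6) = 28


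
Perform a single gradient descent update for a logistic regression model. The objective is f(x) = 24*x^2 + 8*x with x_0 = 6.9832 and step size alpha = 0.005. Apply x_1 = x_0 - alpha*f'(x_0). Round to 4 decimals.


We compute the gradient at x_0 and apply the update.
f'(x) = 48*x + 8
f'(6.9832) = 48*6.9832 + 8 = 343.1936
x_1 = 6.9832 - 0.005*343.1936 = 5.2672


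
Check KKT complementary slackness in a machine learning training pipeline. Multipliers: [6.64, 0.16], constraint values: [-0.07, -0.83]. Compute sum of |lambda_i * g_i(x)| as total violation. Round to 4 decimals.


KKT complementary slackness check:
lambda_1 * g_1 = 6.64 * -0.07 = -0.4648
lambda_2 * g_2 = 0.16 * -0.83 = -0.1328
Total violation = 0.4648 + 0.1328 = 0.5976


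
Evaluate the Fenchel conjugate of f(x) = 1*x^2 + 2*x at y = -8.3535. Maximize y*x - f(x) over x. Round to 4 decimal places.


f*(y) = sup_x {y*x - a*x^2 - b*x} = sup_x {(y-b)*x - a*x^2}
FOC: (y - b) - 2a*x = 0 => x* = (y - b)/(2a)
x* = (-8.3535 - 2)/(2*1) = -5.1768
f*(-8.3535) = (y-b)^2/(4a) = (-8.3535 - 2)^2/(4*1)
= 107.195/4 = 26.7987


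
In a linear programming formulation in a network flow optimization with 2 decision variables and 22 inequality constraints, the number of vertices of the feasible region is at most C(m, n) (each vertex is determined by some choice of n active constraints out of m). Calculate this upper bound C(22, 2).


Each vertex corresponds to some choice of n active constraints out of m, so the number of vertices is at most C(m, n) = m! / (n!(m-n)!).
m = 22, n = 2
Numerator: 22 * 21
Denominator: 2! = 2
C(22, 2) = 231


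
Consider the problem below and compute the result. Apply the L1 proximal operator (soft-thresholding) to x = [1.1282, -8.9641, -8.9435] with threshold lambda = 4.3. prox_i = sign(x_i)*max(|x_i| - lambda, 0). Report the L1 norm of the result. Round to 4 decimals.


Soft-thresholding with lambda = 4.3:
prox(1.1282) = sign(1.1282)*max(|1.1282| - 4.3, 0) = 0.0
prox(-8.9641) = sign(-8.9641)*max(|-8.9641| - 4.3, 0) = -4.6641
prox(-8.9435) = sign(-8.9435)*max(|-8.9435| - 4.3, 0) = -4.6435
prox(x) = [0.0, -4.6641, -4.6435]
||prox(x)||_1 = 0.0 + 4.6641 + 4.6435 = 9.3076


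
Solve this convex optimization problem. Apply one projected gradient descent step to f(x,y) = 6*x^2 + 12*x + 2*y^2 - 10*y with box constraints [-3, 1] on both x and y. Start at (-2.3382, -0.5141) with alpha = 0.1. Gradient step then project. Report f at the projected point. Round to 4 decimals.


Step 1: Compute gradient at (-2.3382, -0.5141).
grad_x = 2*6*-2.3382 + 12 = -16.0584
grad_y = 2*2*-0.5141 - 10 = -12.0564
Step 2: Gradient step.
x_raw = -2.3382 - 0.1*-16.0584 = -0.7324
y_raw = -0.5141 - 0.1*-12.0564 = 0.6915
Step 3: Project onto [-3, 1].
x_proj = clip(-0.7324) = -0.7324
y_proj = clip(0.6915) = 0.6915
Step 4: Evaluate f.
f(-0.7324, 0.6915) = -11.5292


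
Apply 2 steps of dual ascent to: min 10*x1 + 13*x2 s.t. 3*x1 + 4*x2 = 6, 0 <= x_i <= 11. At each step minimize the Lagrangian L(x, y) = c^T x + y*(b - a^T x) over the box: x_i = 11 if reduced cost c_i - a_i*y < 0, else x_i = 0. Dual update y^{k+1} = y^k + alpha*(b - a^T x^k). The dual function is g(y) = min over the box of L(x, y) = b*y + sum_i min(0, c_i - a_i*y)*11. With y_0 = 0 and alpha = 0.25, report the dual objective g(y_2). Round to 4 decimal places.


Dual ascent for LP: min 10*x1 + 13*x2, 3*x1 + 4*x2 = 6, 0 <= x_i <= 11
Step 1: y^k = 0.0, reduced costs: (10.0, 13.0)
  x^k = (0.0, 0.0), subgradient = b - a^T x = 6.0
  y^{k+1} = 0.0 + 0.25*6.0 = 1.5
Step 2: y^k = 1.5, reduced costs: (5.5, 7.0)
  x^k = (0.0, 0.0), subgradient = b - a^T x = 6.0
  y^{k+1} = 1.5 + 0.25*6.0 = 3.0
Dual objective at y_2 = 3.0: reduced costs (1.0, 1.0), box minimizer x = (0.0, 0.0)
g(y_2) = b*y + (c1 - a1*y)*x1 + (c2 - a2*y)*x2 = 6*3.0 + 1.0*0.0 + 1.0*0.0 = 18.0 + 0.0 + 0.0 = 18.0


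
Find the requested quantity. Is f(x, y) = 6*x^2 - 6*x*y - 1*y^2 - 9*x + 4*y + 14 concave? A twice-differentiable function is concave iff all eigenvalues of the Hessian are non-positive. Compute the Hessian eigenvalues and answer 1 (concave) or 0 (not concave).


The Hessian of f(x,y) = 6*x^2 - 6*x*y - 1*y^2 - 9*x + 4*y + 14 is:
H = [[12, -6], [-6, -2]]
Trace = 12 - 2 = 10
Determinant = 12*-2 - (-6)^2 = -60
Discriminant = (10)^2 - 4*-60 = 340.0
Eigenvalues: lambda_1 = -4.2195, lambda_2 = 14.2195
The function is not concave.

0


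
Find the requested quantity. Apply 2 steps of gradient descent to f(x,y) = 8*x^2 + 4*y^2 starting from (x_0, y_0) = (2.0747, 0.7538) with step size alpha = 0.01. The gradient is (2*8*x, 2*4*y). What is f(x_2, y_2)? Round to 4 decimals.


Gradient descent on f(x,y) = 8*x^2 + 4*y^2.
Starting point: (2.0747, 0.7538), alpha = 0.01
Step 1: grad_x = 2*8*2.0747 = 33.1952, grad_y = 2*4*0.7538 = 6.0304
  x_1 = 2.0747 - 0.01*33.1952 = 1.7427
  y_1 = 0.7538 - 0.01*6.0304 = 0.6935
Step 2: grad_x = 2*8*1.7427 = 27.884, grad_y = 2*4*0.6935 = 5.548
  x_2 = 1.7427 - 0.01*27.884 = 1.4639
  y_2 = 0.6935 - 0.01*5.548 = 0.638
f(1.4639, 0.638) = 8*1.4639^2 + 4*0.638^2 = 18.7725


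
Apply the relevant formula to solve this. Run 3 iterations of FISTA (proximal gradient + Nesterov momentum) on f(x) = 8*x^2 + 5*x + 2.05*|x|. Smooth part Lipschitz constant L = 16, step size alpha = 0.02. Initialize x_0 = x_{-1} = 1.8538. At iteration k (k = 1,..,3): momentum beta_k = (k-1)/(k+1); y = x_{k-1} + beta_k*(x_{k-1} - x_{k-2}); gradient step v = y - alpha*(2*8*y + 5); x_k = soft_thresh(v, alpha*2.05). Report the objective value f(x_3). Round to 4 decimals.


FISTA on f(x) = 8*x^2 + 5*x + 2.05*|x|
L = 16, alpha = 0.02
Iteration 1: beta = 0.0, y = 1.8538 + 0.0*(1.8538 - 1.8538) = 1.8538
  grad(y) = 34.6608, v = y - alpha*grad = 1.1606
  prox(v) = soft_thresh(1.1606, 0.041) = 1.1196
Iteration 2: beta = 0.3333, y = 1.1196 + 0.3333*(1.1196 - 1.8538) = 0.8748
  grad(y) = 18.9975, v = y - alpha*grad = 0.4949
  prox(v) = soft_thresh(0.4949, 0.041) = 0.4539
Iteration 3: beta = 0.5, y = 0.4539 + 0.5*(0.4539 - 1.1196) = 0.1211
  grad(y) = 6.9368, v = y - alpha*grad = -0.0177
  prox(v) = soft_thresh(-0.0177, 0.041) = 0.0
f(x_3) = 8*0.0^2 + 5*0.0 + 2.05*|0.0| = 0.0


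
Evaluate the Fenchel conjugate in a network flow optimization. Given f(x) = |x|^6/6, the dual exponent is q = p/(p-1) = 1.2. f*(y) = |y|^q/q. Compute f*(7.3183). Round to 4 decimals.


The conjugate exponent q satisfies 1/p + 1/q = 1.
p = 6, so q = 6/(6 - 1) = 1.2
|y|^q = 7.3183^1.2 = 10.8966
f*(7.3183) = 10.8966 / 1.2 = 9.0805


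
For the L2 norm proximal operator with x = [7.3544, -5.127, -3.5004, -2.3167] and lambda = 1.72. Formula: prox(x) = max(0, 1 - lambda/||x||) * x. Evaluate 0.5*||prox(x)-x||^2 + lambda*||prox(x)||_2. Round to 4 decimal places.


Step 1: Compute ||x||.
||x|| = 9.8992
Step 2: Compute scaling factor.
scale = max(0, 1 - 1.72/9.8992) = 0.8262
Step 3: prox(x) = [6.0766, -4.2362, -2.8922, -1.9142]
||prox(x)|| = 8.1792
Step 4: Proximal objective.
0.5*||prox-x||^2 = 1.4792
lambda*||prox|| = 14.0682
Total = 15.5473


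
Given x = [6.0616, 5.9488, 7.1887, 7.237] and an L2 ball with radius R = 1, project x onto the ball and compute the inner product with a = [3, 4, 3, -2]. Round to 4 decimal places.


Step 1: Compute ||x|| (intermediates to 6 decimals).
||x|| = sqrt(6.0616^2 + 5.9488^2 + 7.1887^2 + 7.237^2) = 13.273387
Step 2: Project.
Since ||x|| > R, scale = R/||x|| = 1/13.273387 = 0.075339, proj(x) = scale * x
proj(x) = [0.456675, 0.448177, 0.541589, 0.545228]
Step 3: Dot product.
a^T * proj(x) = 3*0.456675 + 4*0.448177 + 3*0.541589 - 2*0.545228 = 3.697


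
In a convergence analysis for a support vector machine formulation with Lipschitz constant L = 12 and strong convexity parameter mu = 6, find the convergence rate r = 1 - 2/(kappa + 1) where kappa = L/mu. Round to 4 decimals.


Step 1: Compute the condition number.
kappa = L/mu = 12/6 = 2.0
Step 2: Compute the convergence rate.
r = 1 - 2/(kappa + 1) = 1 - 2*mu/(L + mu) = (L - mu)/(L + mu) = 6/18 = 0.3333


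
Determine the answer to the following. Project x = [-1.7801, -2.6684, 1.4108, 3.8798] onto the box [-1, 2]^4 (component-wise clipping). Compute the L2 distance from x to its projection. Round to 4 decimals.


Project each component onto [-1, 2].
clip(-1.7801) = -1.0, clip(-2.6684) = -1.0, clip(1.4108) = 1.4108, clip(3.8798) = 2.0
Projection = [-1.0, -1.0, 1.4108, 2.0]
Squared diffs: [0.6086, 2.7836, 0.0, 3.5336]
Distance = sqrt(6.9258) = 2.6317


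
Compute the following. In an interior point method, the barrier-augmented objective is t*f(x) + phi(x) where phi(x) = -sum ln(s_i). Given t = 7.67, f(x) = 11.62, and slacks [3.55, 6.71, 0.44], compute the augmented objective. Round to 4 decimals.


Step 1: Compute log-barrier.
ln values: [1.2669, 1.9036, -0.821]
phi = -(1.2669 + 1.9036 - 0.821) = -2.3496
Step 2: Compute augmented objective.
t*f(x) = 7.67*11.62 = 89.1254
Total = 89.1254 - 2.3496 = 86.7758


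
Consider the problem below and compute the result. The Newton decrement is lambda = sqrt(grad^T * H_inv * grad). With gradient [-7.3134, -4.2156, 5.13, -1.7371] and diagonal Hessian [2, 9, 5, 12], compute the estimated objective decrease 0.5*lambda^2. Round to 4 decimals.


Step 1: H is diagonal, so H^(-1) * g = [-3.6567, -0.4684, 1.026, -0.1448].
Step 2: g^T H^(-1) g = sum_i g_i^2 / H_ii
  = (-7.3134)^2/2 + (-4.2156)^2/9 + (5.13)^2/5 + (-1.7371)^2/12
  = 26.7429 + 1.9746 + 5.2634 + 0.2515 = 34.2323
Step 3: Objective decrease = 0.5 * g^T H^(-1) g = 17.1162


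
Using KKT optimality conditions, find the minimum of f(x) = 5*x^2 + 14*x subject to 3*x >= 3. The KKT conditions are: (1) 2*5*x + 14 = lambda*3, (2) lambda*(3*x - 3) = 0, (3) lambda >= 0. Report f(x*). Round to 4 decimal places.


Step 1: Try lambda = 0 (constraint inactive).
x_unc = -14/(2*5) = -1.4
Check: 3*-1.4 = -4.2 < 3 -- violated!
Step 2: Constraint must be active: 3*x = 3
x* = 3/3 = 1.0
lambda = (2*5*1.0 + 14)/3 = 8.0
Step 3: Compute optimal value.
f(x*) = 5*1.0^2 + 14*1.0 = 19.0


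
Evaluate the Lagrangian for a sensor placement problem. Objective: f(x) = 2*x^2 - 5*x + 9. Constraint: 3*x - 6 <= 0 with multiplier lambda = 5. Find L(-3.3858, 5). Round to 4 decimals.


Step 1: Evaluate f(x).
f(-3.3858) = 2*(-3.3858)^2 - 5*(-3.3858) + 9 = 48.8563
Step 2: Evaluate g(x).
g(-3.3858) = 3*-3.3858 - 6 = -16.1574
Step 3: Compute Lagrangian.
L = 48.8563 + 5*-16.1574 = -31.9307


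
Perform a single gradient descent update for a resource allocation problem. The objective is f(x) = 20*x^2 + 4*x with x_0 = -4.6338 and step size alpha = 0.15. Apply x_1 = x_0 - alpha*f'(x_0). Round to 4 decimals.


We compute the gradient at x_0 and apply the update.
f'(x) = 40*x + 4
f'(-4.6338) = 40*-4.6338 + 4 = -181.352
x_1 = -4.6338 - 0.15*-181.352 = 22.569


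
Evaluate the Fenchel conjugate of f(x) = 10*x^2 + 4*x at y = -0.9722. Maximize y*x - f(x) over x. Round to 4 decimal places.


f*(y) = sup_x {y*x - a*x^2 - b*x} = sup_x {(y-b)*x - a*x^2}
FOC: (y - b) - 2a*x = 0 => x* = (y - b)/(2a)
x* = (-0.9722 - 4)/(2*10) = -0.2486
f*(-0.9722) = (y-b)^2/(4a) = (-0.9722 - 4)^2/(4*10)
= 24.7228/40 = 0.6181


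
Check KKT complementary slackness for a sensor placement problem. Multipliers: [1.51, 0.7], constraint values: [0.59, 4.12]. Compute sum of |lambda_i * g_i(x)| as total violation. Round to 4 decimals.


KKT complementary slackness check:
lambda_1 * g_1 = 1.51 * 0.59 = 0.8909
lambda_2 * g_2 = 0.7 * 4.12 = 2.884
Total violation = 0.8909 + 2.884 = 3.7749


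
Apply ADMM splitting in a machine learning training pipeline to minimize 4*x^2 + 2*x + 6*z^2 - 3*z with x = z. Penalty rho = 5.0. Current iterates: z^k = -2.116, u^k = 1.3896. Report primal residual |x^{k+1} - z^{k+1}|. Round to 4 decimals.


ADMM iteration with rho = 5.0, z^k = -2.116, u^k = 1.3896
Step 1: x-update.
Minimize 4*x^2 + 2*x + (5.0/2)*(x + 2.116 + 1.3896)^2
FOC: (2*4 + 5.0)*x = -2 + 5.0*(-2.116 - 1.3896)
x^{k+1} = -1.5022
Step 2: z-update.
Minimize 6*z^2 - 3*z + (5.0/2)*(-1.5022 - z + 1.3896)^2
FOC: (2*6 + 5.0)*z = 3 + 5.0*(-1.5022 + 1.3896)
z^{k+1} = 0.1434
Step 3: u-update.
u^{k+1} = 1.3896 - 1.5022 - 0.1434 = -0.2559
Step 4: Primal residual = |-1.5022 - 0.1434| = 1.6455


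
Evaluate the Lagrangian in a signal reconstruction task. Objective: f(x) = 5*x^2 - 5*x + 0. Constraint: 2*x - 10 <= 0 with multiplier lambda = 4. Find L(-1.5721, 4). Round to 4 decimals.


Step 1: Evaluate f(x).
f(-1.5721) = 5*(-1.5721)^2 - 5*(-1.5721) + 0 = 20.218
Step 2: Evaluate g(x).
g(-1.5721) = 2*-1.5721 - 10 = -13.1442
Step 3: Compute Lagrangian.
L = 20.218 + 4*-13.1442 = -32.3588


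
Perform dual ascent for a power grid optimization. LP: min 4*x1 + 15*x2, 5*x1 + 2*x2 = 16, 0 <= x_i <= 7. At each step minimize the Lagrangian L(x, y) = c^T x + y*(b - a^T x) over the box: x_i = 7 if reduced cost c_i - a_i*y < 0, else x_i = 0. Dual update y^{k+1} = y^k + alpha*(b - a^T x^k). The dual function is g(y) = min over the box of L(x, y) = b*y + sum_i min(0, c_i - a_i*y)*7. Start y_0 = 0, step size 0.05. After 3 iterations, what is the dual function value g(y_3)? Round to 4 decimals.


Dual ascent for LP: min 4*x1 + 15*x2, 5*x1 + 2*x2 = 16, 0 <= x_i <= 7
Step 1: y^k = 0.0, reduced costs: (4.0, 15.0)
  x^k = (0.0, 0.0), subgradient = b - a^T x = 16.0
  y^{k+1} = 0.0 + 0.05*16.0 = 0.8
Step 2: y^k = 0.8, reduced costs: (0.0, 13.4)
  x^k = (0.0, 0.0), subgradient = b - a^T x = 16.0
  y^{k+1} = 0.8 + 0.05*16.0 = 1.6
Step 3: y^k = 1.6, reduced costs: (-4.0, 11.8)
  x^k = (7.0, 0.0), subgradient = b - a^T x = -19.0
  y^{k+1} = 1.6 + 0.05*-19.0 = 0.65
Dual objective at y_3 = 0.65: reduced costs (0.75, 13.7), box minimizer x = (0.0, 0.0)
g(y_3) = b*y + (c1 - a1*y)*x1 + (c2 - a2*y)*x2 = 16*0.65 + 0.75*0.0 + 13.7*0.0 = 10.4 + 0.0 + 0.0 = 10.4


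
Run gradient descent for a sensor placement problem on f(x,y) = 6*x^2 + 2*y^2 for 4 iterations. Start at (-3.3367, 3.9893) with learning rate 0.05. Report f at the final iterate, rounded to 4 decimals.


Gradient descent on f(x,y) = 6*x^2 + 2*y^2.
Starting point: (-3.3367, 3.9893), alpha = 0.05
Step 1: grad_x = 2*6*-3.3367 = -40.0404, grad_y = 2*2*3.9893 = 15.9572
  x_1 = -3.3367 - 0.05*-40.0404 = -1.3347
  y_1 = 3.9893 - 0.05*15.9572 = 3.1914
Step 2: grad_x = 2*6*-1.3347 = -16.0162, grad_y = 2*2*3.1914 = 12.7658
  x_2 = -1.3347 - 0.05*-16.0162 = -0.5339
  y_2 = 3.1914 - 0.05*12.7658 = 2.5532
Step 3: grad_x = 2*6*-0.5339 = -6.4065, grad_y = 2*2*2.5532 = 10.2126
  x_3 = -0.5339 - 0.05*-6.4065 = -0.2135
  y_3 = 2.5532 - 0.05*10.2126 = 2.0425
Step 4: grad_x = 2*6*-0.2135 = -2.5626, grad_y = 2*2*2.0425 = 8.1701
  x_4 = -0.2135 - 0.05*-2.5626 = -0.0854
  y_4 = 2.0425 - 0.05*8.1701 = 1.634
f(-0.0854, 1.634) = 6*(-0.0854)^2 + 2*1.634^2 = 5.3838


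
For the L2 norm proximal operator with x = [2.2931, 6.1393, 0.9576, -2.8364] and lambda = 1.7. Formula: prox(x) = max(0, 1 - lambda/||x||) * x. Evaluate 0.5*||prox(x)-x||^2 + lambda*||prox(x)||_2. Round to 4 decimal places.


Step 1: Compute ||x||.
||x|| = 7.205
Step 2: Compute scaling factor.
scale = max(0, 1 - 1.7/7.205) = 0.7641
Step 3: prox(x) = [1.752, 4.6907, 0.7317, -2.1672]
||prox(x)|| = 5.505
Step 4: Proximal objective.
0.5*||prox-x||^2 = 1.445
lambda*||prox|| = 9.3585
Total = 10.8034


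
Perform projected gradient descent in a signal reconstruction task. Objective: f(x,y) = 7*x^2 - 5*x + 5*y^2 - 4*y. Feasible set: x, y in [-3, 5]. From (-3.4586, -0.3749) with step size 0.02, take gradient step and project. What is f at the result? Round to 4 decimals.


Step 1: Compute gradient at (-3.4586, -0.3749).
grad_x = 2*7*-3.4586 - 5 = -53.4204
grad_y = 2*5*-0.3749 - 4 = -7.749
Step 2: Gradient step.
x_raw = -3.4586 - 0.02*-53.4204 = -2.3902
y_raw = -0.3749 - 0.02*-7.749 = -0.2199
Step 3: Project onto [-3, 5].
x_proj = clip(-2.3902) = -2.3902
y_proj = clip(-0.2199) = -0.2199
Step 4: Evaluate f.
f(-2.3902, -0.2199) = 53.0636


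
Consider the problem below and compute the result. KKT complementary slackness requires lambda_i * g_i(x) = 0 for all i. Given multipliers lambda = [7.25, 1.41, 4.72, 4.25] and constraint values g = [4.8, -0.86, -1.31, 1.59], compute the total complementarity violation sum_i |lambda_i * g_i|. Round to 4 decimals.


KKT complementary slackness check:
lambda_1 * g_1 = 7.25 * 4.8 = 34.8
lambda_2 * g_2 = 1.41 * -0.86 = -1.2126
lambda_3 * g_3 = 4.72 * -1.31 = -6.1832
lambda_4 * g_4 = 4.25 * 1.59 = 6.7575
Total violation = 34.8 + 1.2126 + 6.1832 + 6.7575 = 48.9533


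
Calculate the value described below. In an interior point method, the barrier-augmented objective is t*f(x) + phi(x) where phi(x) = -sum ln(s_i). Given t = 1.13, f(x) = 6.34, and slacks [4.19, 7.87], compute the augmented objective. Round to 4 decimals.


Step 1: Compute log-barrier.
ln values: [1.4327, 2.0631]
phi = -(1.4327 + 2.0631) = -3.4958
Step 2: Compute augmented objective.
t*f(x) = 1.13*6.34 = 7.1642
Total = 7.1642 - 3.4958 = 3.6684


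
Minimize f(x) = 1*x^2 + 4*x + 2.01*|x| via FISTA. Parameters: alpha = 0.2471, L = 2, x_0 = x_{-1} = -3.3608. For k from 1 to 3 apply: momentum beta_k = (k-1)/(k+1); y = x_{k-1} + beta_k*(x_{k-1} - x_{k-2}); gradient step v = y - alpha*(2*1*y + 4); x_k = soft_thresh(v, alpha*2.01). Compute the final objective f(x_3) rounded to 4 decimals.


FISTA on f(x) = 1*x^2 + 4*x + 2.01*|x|
L = 2, alpha = 0.2471
Iteration 1: beta = 0.0, y = -3.3608 + 0.0*(-3.3608 + 3.3608) = -3.3608
  grad(y) = -2.7216, v = y - alpha*grad = -2.6883
  prox(v) = soft_thresh(-2.6883, 0.4967) = -2.1916
Iteration 2: beta = 0.3333, y = -2.1916 + 0.3333*(-2.1916 + 3.3608) = -1.8019
  grad(y) = 0.3962, v = y - alpha*grad = -1.8998
  prox(v) = soft_thresh(-1.8998, 0.4967) = -1.4031
Iteration 3: beta = 0.5, y = -1.4031 + 0.5*(-1.4031 + 2.1916) = -1.0089
  grad(y) = 1.9822, v = y - alpha*grad = -1.4987
  prox(v) = soft_thresh(-1.4987, 0.4967) = -1.002
f(x_3) = 1*(-1.002)^2 + 4*(-1.002) + 2.01*|-1.002| = -0.99


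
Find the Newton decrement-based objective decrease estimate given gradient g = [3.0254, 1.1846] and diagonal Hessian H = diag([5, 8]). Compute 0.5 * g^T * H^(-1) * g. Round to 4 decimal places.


Step 1: H is diagonal, so H^(-1) * g = [0.6051, 0.1481].
Step 2: g^T H^(-1) g = sum_i g_i^2 / H_ii
  = (3.0254)^2/5 + (1.1846)^2/8
  = 1.8306 + 0.1754 = 2.006
Step 3: Objective decrease = 0.5 * g^T H^(-1) g = 1.003


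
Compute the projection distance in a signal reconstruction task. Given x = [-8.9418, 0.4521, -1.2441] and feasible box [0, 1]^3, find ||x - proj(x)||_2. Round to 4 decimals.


Project each component onto [0, 1].
clip(-8.9418) = 0.0, clip(0.4521) = 0.4521, clip(-1.2441) = 0.0
Projection = [0.0, 0.4521, 0.0]
Squared diffs: [79.9558, 0.0, 1.5478]
Distance = sqrt(81.5036) = 9.0279


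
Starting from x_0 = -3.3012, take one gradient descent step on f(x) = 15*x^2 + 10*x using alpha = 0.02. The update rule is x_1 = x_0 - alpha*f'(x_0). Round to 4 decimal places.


We compute the gradient at x_0 and apply the update.
f'(x) = 30*x + 10
f'(-3.3012) = 30*-3.3012 + 10 = -89.036
x_1 = -3.3012 - 0.02*-89.036 = -1.5205


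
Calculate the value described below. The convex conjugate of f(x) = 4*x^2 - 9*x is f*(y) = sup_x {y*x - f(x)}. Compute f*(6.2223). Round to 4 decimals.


f*(y) = sup_x {y*x - a*x^2 - b*x} = sup_x {(y-b)*x - a*x^2}
FOC: (y - b) - 2a*x = 0 => x* = (y - b)/(2a)
x* = (6.2223 + 9)/(2*4) = 1.9028
f*(6.2223) = (y-b)^2/(4a) = (6.2223 + 9)^2/(4*4)
= 231.7184/16 = 14.4824


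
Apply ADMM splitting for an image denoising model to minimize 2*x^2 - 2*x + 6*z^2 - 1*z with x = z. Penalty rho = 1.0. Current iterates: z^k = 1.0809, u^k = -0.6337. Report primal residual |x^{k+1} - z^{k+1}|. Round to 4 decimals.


ADMM iteration with rho = 1.0, z^k = 1.0809, u^k = -0.6337
Step 1: x-update.
Minimize 2*x^2 - 2*x + (1.0/2)*(x - 1.0809 - 0.6337)^2
FOC: (2*2 + 1.0)*x = 2 + 1.0*(1.0809 + 0.6337)
x^{k+1} = 0.7429
Step 2: z-update.
Minimize 6*z^2 - 1*z + (1.0/2)*(0.7429 - z - 0.6337)^2
FOC: (2*6 + 1.0)*z = 1 + 1.0*(0.7429 - 0.6337)
z^{k+1} = 0.0853
Step 3: u-update.
u^{k+1} = -0.6337 + 0.7429 - 0.0853 = 0.0239
Step 4: Primal residual = |0.7429 - 0.0853| = 0.6576


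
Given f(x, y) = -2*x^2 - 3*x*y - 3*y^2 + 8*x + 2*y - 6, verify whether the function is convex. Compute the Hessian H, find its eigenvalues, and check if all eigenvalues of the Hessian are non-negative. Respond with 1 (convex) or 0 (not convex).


The Hessian of f(x,y) = -2*x^2 - 3*x*y - 3*y^2 + 8*x + 2*y - 6 is:
H = [[-4, -3], [-3, -6]]
Trace = -4 - 6 = -10
Determinant = -4*-6 - (-3)^2 = 15
Discriminant = (-10)^2 - 4*15 = 40.0
Eigenvalues: lambda_1 = -8.1623, lambda_2 = -1.8377
The function is not convex.

0


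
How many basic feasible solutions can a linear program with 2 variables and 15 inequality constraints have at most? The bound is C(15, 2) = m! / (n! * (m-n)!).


Each vertex corresponds to some choice of n active constraints out of m, so the number of vertices is at most C(m, n) = m! / (n!(m-n)!).
m = 15, n = 2
Numerator: 15 * 14
Denominator: 2! = 2
C(15, 2) = 105


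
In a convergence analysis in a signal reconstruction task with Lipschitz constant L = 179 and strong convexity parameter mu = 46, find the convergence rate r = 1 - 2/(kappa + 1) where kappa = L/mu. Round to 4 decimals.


Step 1: Compute the condition number.
kappa = L/mu = 179/46 = 3.8913
Step 2: Compute the convergence rate.
r = 1 - 2/(kappa + 1) = 1 - 2*mu/(L + mu) = (L - mu)/(L + mu) = 133/225 = 0.5911


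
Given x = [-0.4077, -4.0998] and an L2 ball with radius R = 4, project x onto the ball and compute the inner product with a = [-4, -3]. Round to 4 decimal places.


Step 1: Compute ||x|| (intermediates to 6 decimals).
||x|| = sqrt((-0.4077)^2 + (-4.0998)^2) = 4.120022
Step 2: Project.
Since ||x|| > R, scale = R/||x|| = 4/4.120022 = 0.970869, proj(x) = scale * x
proj(x) = [-0.395823, -3.980369]
Step 3: Dot product.
a^T * proj(x) = -4*(-0.395823) - 3*(-3.980369) = 13.5244


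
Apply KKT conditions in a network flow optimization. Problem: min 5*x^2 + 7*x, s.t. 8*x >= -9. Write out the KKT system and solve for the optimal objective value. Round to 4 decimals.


Step 1: Try lambda = 0 (constraint inactive).
Stationarity: 2*5*x + 7 = 0
x* = -7/(2*5) = -0.7
Check constraint: 8*-0.7 = -5.6 >= -9 -- satisfied.
Step 2: Compute optimal value.
f(x*) = 5*(-0.7)^2 + 7*(-0.7) = -2.45


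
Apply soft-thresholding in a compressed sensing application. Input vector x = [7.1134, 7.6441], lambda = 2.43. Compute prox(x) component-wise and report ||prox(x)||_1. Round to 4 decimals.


Soft-thresholding with lambda = 2.43:
prox(7.1134) = sign(7.1134)*max(|7.1134| - 2.43, 0) = 4.6834
prox(7.6441) = sign(7.6441)*max(|7.6441| - 2.43, 0) = 5.2141
prox(x) = [4.6834, 5.2141]
||prox(x)||_1 = 4.6834 + 5.2141 = 9.8975


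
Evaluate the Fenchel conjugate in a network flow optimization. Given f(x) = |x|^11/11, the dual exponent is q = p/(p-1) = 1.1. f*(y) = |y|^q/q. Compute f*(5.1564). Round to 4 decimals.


The conjugate exponent q satisfies 1/p + 1/q = 1.
p = 11, so q = 11/(11 - 1) = 1.1
|y|^q = 5.1564^1.1 = 6.0755
f*(5.1564) = 6.0755 / 1.1 = 5.5232


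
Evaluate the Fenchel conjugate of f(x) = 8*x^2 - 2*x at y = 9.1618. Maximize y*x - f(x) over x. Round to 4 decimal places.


f*(y) = sup_x {y*x - a*x^2 - b*x} = sup_x {(y-b)*x - a*x^2}
FOC: (y - b) - 2a*x = 0 => x* = (y - b)/(2a)
x* = (9.1618 + 2)/(2*8) = 0.6976
f*(9.1618) = (y-b)^2/(4a) = (9.1618 + 2)^2/(4*8)
= 124.5858/32 = 3.8933


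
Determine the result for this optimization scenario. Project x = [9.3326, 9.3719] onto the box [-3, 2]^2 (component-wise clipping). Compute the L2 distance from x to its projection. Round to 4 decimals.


Project each component onto [-3, 2].
clip(9.3326) = 2.0, clip(9.3719) = 2.0
Projection = [2.0, 2.0]
Squared diffs: [53.767, 54.3449]
Distance = sqrt(108.1119) = 10.3977


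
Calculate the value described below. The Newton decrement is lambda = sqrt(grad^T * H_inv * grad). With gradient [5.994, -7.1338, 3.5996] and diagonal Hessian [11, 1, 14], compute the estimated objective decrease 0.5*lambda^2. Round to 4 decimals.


Step 1: H is diagonal, so H^(-1) * g = [0.5449, -7.1338, 0.2571].
Step 2: g^T H^(-1) g = sum_i g_i^2 / H_ii
  = (5.994)^2/11 + (-7.1338)^2/1 + (3.5996)^2/14
  = 3.2662 + 50.8911 + 0.9255 = 55.0828
Step 3: Objective decrease = 0.5 * g^T H^(-1) g = 27.5414


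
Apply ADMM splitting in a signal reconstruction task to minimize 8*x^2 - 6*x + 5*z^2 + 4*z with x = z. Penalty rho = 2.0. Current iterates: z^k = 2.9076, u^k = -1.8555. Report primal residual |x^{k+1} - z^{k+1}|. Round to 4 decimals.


ADMM iteration with rho = 2.0, z^k = 2.9076, u^k = -1.8555
Step 1: x-update.
Minimize 8*x^2 - 6*x + (2.0/2)*(x - 2.9076 - 1.8555)^2
FOC: (2*8 + 2.0)*x = 6 + 2.0*(2.9076 + 1.8555)
x^{k+1} = 0.8626
Step 2: z-update.
Minimize 5*z^2 + 4*z + (2.0/2)*(0.8626 - z - 1.8555)^2
FOC: (2*5 + 2.0)*z = -4 + 2.0*(0.8626 - 1.8555)
z^{k+1} = -0.4988
Step 3: u-update.
u^{k+1} = -1.8555 + 0.8626 + 0.4988 = -0.4941
Step 4: Primal residual = |0.8626 + 0.4988| = 1.3614


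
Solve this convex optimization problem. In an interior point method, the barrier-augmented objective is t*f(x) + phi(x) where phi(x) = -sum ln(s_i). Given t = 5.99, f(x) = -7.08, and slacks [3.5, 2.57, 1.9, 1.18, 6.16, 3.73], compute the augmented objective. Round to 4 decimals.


Step 1: Compute log-barrier.
ln values: [1.2528, 0.9439, 0.6419, 0.1655, 1.8181, 1.3164]
phi = -(1.2528 + 0.9439 + 0.6419 + 0.1655 + 1.8181 + 1.3164) = -6.1385
Step 2: Compute augmented objective.
t*f(x) = 5.99*-7.08 = -42.4092
Total = -42.4092 - 6.1385 = -48.5477


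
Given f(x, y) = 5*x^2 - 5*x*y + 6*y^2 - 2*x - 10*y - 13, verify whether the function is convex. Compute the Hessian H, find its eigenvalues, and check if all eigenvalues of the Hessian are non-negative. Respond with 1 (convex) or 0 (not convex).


The Hessian of f(x,y) = 5*x^2 - 5*x*y + 6*y^2 - 2*x - 10*y - 13 is:
H = [[10, -5], [-5, 12]]
Trace = 10 + 12 = 22
Determinant = 10*12 - (-5)^2 = 95
Discriminant = (22)^2 - 4*95 = 104.0
Eigenvalues: lambda_1 = 5.901, lambda_2 = 16.099
The function is convex.

1


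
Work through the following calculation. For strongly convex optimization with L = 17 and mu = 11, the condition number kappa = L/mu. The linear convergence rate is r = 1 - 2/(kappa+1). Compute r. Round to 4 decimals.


Step 1: Compute the condition number.
kappa = L/mu = 17/11 = 1.5455
Step 2: Compute the convergence rate.
r = 1 - 2/(kappa + 1) = 1 - 2*mu/(L + mu) = (L - mu)/(L + mu) = 6/28 = 0.2143


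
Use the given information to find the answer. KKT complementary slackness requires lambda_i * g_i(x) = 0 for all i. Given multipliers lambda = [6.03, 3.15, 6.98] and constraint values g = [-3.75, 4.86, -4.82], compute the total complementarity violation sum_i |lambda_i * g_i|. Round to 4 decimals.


KKT complementary slackness check:
lambda_1 * g_1 = 6.03 * -3.75 = -22.6125
lambda_2 * g_2 = 3.15 * 4.86 = 15.309
lambda_3 * g_3 = 6.98 * -4.82 = -33.6436
Total violation = 22.6125 + 15.309 + 33.6436 = 71.5651
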